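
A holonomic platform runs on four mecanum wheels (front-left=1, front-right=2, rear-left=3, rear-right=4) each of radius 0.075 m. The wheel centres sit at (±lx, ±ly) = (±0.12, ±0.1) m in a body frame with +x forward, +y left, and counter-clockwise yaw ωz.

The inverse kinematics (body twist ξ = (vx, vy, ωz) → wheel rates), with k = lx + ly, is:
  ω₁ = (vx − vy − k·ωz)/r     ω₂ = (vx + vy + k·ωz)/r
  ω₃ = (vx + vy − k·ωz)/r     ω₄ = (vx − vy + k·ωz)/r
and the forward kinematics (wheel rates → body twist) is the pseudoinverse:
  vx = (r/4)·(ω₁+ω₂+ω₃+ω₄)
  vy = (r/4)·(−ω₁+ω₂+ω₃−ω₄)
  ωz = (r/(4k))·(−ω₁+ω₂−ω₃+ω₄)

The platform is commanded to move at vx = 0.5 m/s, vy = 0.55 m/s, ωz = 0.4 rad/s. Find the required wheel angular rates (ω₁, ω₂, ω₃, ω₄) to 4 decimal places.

(-1.8400, 15.1733, 12.8267, 0.5067)

k = lx + ly = 0.12 + 0.1 = 0.2200;  k·ωz = 0.2200·0.4 = 0.0880
ω₁ (FL) = (vx − vy − k·ωz)/r = -0.1380/0.075 = -1.8400
ω₂ (FR) = (vx + vy + k·ωz)/r = 1.1380/0.075 = 15.1733
ω₃ (RL) = (vx + vy − k·ωz)/r = 0.9620/0.075 = 12.8267
ω₄ (RR) = (vx − vy + k·ωz)/r = 0.0380/0.075 = 0.5067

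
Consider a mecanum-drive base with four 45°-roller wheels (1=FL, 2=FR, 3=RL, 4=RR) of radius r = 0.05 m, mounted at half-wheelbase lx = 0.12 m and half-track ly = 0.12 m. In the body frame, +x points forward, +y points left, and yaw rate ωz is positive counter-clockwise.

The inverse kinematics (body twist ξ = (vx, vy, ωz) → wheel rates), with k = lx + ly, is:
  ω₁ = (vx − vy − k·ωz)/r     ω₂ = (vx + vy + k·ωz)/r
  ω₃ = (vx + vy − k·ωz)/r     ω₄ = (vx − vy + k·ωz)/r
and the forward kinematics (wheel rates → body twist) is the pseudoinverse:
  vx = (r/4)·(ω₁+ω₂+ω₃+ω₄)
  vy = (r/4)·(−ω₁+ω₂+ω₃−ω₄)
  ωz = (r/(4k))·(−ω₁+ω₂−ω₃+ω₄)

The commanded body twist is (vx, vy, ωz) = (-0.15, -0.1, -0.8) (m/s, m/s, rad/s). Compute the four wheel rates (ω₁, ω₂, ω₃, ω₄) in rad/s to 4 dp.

k = lx + ly = 0.12 + 0.12 = 0.2400;  k·ωz = 0.2400·-0.8 = -0.1920
ω₁ (FL) = (vx − vy − k·ωz)/r = 0.1420/0.05 = 2.8400
ω₂ (FR) = (vx + vy + k·ωz)/r = -0.4420/0.05 = -8.8400
ω₃ (RL) = (vx + vy − k·ωz)/r = -0.0580/0.05 = -1.1600
ω₄ (RR) = (vx − vy + k·ωz)/r = -0.2420/0.05 = -4.8400

(2.8400, -8.8400, -1.1600, -4.8400)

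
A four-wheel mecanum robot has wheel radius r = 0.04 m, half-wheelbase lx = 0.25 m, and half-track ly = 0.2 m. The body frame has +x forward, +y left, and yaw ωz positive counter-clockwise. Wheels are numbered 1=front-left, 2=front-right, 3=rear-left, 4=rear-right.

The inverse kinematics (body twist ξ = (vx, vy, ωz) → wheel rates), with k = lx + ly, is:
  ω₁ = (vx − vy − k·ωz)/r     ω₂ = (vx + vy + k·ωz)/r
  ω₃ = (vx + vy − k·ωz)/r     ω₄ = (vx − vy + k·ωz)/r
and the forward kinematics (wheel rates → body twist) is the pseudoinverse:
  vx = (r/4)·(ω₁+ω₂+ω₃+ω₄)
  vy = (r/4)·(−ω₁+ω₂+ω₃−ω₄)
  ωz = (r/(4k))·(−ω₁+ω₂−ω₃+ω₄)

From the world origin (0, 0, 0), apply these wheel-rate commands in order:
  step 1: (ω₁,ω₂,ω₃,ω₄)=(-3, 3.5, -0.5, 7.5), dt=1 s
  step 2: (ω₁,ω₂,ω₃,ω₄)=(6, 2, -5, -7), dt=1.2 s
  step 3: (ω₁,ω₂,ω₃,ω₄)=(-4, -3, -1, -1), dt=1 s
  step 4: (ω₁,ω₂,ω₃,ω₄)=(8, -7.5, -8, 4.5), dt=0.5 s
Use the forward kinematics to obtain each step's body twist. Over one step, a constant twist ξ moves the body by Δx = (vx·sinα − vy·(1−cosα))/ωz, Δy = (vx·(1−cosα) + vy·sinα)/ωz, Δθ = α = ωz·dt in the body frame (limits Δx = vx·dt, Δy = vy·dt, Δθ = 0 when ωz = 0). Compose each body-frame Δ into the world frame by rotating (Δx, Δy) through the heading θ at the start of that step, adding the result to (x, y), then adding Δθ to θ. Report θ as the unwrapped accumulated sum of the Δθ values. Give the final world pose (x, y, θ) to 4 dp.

(-0.0465, -0.1837, 0.1511)

step 1: ξ=(vx,vy,ωz)=(0.0750, -0.0150, 0.3222), dt=1.0 → body Δ=(0.0761, -0.0028, 0.3222) → world pose (0.0761, -0.0028, 0.3222)
step 2: ξ=(vx,vy,ωz)=(-0.0400, -0.0200, -0.1333), dt=1.2 → body Δ=(-0.0497, -0.0201, -0.1600) → world pose (0.0353, -0.0375, 0.1622)
step 3: ξ=(vx,vy,ωz)=(-0.0900, 0.0100, 0.0222), dt=1.0 → body Δ=(-0.0901, 0.0090, 0.0222) → world pose (-0.0551, -0.0432, 0.1844)
step 4: ξ=(vx,vy,ωz)=(-0.0300, -0.2800, -0.0667), dt=0.5 → body Δ=(-0.0173, -0.1397, -0.0333) → world pose (-0.0465, -0.1837, 0.1511)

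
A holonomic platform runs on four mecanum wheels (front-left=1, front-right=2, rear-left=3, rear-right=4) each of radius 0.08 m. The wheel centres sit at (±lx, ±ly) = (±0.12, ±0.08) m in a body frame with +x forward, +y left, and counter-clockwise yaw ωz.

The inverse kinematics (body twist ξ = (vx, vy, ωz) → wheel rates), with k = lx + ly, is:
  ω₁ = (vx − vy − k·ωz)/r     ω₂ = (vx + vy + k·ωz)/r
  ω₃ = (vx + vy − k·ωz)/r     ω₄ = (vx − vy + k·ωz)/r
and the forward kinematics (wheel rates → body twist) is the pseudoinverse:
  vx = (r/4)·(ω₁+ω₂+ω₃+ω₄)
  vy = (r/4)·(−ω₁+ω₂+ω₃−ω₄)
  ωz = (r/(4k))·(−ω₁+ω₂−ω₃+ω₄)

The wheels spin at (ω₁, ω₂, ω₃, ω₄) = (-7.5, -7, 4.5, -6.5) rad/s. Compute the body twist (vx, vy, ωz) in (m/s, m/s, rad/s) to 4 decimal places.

k = lx + ly = 0.12 + 0.08 = 0.2000
ω₁+ω₂+ω₃+ω₄ = -16.5000  →  vx = (0.08/4)·-16.5000 = -0.3300
−ω₁+ω₂+ω₃−ω₄ = 11.5000  →  vy = (0.08/4)·11.5000 = 0.2300
−ω₁+ω₂−ω₃+ω₄ = -10.5000  →  ωz = (0.08/0.8000)·-10.5000 = -1.0500

(-0.3300, 0.2300, -1.0500)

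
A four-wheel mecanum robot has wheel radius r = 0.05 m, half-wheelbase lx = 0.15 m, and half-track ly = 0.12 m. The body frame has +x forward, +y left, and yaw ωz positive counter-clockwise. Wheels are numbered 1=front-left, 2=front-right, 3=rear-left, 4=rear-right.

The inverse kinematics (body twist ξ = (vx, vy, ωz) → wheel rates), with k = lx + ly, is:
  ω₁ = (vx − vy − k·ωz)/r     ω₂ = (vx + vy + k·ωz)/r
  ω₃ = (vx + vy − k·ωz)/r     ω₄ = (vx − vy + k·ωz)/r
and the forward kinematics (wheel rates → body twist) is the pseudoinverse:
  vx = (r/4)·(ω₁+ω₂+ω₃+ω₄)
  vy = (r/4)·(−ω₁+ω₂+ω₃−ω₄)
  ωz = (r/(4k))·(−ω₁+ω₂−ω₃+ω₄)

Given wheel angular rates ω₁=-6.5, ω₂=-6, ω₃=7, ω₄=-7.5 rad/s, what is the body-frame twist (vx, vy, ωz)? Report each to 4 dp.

(-0.1625, 0.1875, -0.6481)

k = lx + ly = 0.15 + 0.12 = 0.2700
ω₁+ω₂+ω₃+ω₄ = -13.0000  →  vx = (0.05/4)·-13.0000 = -0.1625
−ω₁+ω₂+ω₃−ω₄ = 15.0000  →  vy = (0.05/4)·15.0000 = 0.1875
−ω₁+ω₂−ω₃+ω₄ = -14.0000  →  ωz = (0.05/1.0800)·-14.0000 = -0.6481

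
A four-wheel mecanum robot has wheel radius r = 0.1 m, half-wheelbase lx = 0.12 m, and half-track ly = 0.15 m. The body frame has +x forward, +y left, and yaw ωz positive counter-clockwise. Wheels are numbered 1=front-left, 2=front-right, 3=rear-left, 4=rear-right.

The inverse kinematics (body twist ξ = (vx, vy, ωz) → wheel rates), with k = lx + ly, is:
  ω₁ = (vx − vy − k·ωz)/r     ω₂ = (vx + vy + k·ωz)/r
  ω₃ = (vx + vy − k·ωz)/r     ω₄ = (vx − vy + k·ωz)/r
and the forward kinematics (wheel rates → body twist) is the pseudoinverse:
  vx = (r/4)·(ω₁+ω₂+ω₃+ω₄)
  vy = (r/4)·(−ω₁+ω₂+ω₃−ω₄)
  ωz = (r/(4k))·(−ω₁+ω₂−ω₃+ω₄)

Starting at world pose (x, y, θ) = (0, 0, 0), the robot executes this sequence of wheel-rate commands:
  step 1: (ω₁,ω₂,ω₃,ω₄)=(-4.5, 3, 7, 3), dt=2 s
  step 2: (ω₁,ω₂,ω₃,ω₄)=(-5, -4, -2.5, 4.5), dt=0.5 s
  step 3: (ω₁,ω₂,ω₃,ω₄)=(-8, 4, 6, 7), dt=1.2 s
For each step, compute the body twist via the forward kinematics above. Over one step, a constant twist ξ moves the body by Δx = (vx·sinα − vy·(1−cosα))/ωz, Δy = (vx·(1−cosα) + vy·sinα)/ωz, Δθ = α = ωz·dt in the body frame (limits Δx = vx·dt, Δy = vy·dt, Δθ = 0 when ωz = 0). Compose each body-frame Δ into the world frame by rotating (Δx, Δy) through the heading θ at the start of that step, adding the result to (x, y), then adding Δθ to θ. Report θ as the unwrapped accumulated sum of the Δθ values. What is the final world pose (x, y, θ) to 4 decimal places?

step 1: ξ=(vx,vy,ωz)=(0.2125, 0.2875, 0.3241), dt=2.0 → body Δ=(0.2160, 0.6686, 0.6481) → world pose (0.2160, 0.6686, 0.6481)
step 2: ξ=(vx,vy,ωz)=(-0.1750, -0.1500, 0.7407), dt=0.5 → body Δ=(-0.0718, -0.0893, 0.3704) → world pose (0.2126, 0.5540, 1.0185)
step 3: ξ=(vx,vy,ωz)=(0.2250, 0.2750, 1.2037), dt=1.2 → body Δ=(-0.0142, 0.3900, 1.4444) → world pose (-0.1268, 0.7465, 2.4630)

(-0.1268, 0.7465, 2.4630)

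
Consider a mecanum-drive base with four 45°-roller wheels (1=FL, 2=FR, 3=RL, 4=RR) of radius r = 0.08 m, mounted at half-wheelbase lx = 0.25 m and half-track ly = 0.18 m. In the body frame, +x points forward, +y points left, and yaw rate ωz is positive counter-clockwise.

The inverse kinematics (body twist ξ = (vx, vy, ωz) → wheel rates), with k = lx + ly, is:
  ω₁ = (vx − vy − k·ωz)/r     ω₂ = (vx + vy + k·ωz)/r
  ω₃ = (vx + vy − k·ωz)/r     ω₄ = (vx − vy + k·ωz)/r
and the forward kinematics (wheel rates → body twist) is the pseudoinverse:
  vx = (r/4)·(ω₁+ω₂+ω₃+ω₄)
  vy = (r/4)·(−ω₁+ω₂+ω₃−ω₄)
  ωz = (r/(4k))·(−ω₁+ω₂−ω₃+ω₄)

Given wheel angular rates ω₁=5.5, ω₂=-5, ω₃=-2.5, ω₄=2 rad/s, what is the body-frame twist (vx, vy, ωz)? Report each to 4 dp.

k = lx + ly = 0.25 + 0.18 = 0.4300
ω₁+ω₂+ω₃+ω₄ = 0.0000  →  vx = (0.08/4)·0.0000 = 0.0000
−ω₁+ω₂+ω₃−ω₄ = -15.0000  →  vy = (0.08/4)·-15.0000 = -0.3000
−ω₁+ω₂−ω₃+ω₄ = -6.0000  →  ωz = (0.08/1.7200)·-6.0000 = -0.2791

(0.0000, -0.3000, -0.2791)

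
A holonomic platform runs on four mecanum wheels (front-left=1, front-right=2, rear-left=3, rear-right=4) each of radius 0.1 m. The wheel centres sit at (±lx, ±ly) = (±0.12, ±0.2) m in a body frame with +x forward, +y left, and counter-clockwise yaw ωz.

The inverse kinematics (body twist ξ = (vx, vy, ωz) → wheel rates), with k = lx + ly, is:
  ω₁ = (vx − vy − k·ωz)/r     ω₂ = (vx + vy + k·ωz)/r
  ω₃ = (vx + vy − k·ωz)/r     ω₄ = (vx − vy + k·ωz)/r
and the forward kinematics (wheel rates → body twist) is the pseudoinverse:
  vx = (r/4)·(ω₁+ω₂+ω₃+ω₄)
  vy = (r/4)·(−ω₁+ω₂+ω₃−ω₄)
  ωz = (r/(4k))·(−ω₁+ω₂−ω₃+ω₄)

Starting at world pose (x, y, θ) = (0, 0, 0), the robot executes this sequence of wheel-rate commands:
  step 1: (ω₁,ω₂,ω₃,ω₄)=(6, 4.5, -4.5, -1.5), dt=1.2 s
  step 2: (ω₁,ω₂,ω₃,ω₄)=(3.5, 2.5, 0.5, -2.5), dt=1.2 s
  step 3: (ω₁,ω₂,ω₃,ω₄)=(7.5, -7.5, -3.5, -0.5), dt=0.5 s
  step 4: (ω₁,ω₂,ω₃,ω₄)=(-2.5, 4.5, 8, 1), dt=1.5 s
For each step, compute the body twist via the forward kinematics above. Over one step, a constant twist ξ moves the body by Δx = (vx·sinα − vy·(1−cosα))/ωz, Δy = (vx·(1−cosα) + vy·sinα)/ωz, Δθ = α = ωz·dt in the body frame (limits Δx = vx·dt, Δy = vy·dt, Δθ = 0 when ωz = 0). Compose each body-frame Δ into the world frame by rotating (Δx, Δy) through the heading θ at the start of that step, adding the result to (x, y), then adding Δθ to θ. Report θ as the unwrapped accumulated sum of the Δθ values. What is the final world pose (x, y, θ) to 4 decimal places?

(0.7752, -0.1138, -0.7031)

step 1: ξ=(vx,vy,ωz)=(0.1125, -0.1125, 0.1172), dt=1.2 → body Δ=(0.1440, -0.1251, 0.1406) → world pose (0.1440, -0.1251, 0.1406)
step 2: ξ=(vx,vy,ωz)=(0.1000, 0.0500, -0.3125), dt=1.2 → body Δ=(0.1283, 0.0364, -0.3750) → world pose (0.2660, -0.0711, -0.2344)
step 3: ξ=(vx,vy,ωz)=(-0.1000, -0.4500, -0.9375), dt=0.5 → body Δ=(-0.1000, -0.2053, -0.4688) → world pose (0.1211, -0.2476, -0.7031)
step 4: ξ=(vx,vy,ωz)=(0.2750, 0.3500, 0.0000), dt=1.5 → body Δ=(0.4125, 0.5250, 0.0000) → world pose (0.7752, -0.1138, -0.7031)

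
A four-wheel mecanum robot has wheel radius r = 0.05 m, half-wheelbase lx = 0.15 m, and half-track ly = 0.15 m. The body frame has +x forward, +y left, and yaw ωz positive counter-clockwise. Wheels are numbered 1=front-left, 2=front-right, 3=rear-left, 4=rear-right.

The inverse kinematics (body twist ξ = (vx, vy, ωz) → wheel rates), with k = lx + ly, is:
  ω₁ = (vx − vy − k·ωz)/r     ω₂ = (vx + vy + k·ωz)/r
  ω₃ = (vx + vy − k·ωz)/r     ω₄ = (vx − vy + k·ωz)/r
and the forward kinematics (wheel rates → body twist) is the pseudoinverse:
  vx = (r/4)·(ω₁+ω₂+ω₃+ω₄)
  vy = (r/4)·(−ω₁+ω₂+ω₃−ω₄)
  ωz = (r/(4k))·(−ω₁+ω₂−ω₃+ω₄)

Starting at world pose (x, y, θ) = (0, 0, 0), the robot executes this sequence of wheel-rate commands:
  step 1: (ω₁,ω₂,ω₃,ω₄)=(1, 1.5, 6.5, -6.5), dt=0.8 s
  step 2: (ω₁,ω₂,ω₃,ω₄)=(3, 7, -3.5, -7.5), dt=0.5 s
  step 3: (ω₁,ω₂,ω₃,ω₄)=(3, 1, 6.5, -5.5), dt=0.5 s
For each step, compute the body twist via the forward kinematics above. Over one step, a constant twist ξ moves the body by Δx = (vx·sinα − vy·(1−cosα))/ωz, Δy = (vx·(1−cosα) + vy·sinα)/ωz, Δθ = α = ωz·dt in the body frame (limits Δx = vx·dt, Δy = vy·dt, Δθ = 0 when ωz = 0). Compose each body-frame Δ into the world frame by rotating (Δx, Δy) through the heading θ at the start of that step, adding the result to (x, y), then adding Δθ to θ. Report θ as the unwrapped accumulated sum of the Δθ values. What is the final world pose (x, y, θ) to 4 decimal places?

(0.1261, 0.2103, -0.7083)

step 1: ξ=(vx,vy,ωz)=(0.0312, 0.1688, -0.5208), dt=0.8 → body Δ=(0.0520, 0.1260, -0.4167) → world pose (0.0520, 0.1260, -0.4167)
step 2: ξ=(vx,vy,ωz)=(-0.0125, 0.1000, 0.0000), dt=0.5 → body Δ=(-0.0062, 0.0500, 0.0000) → world pose (0.0665, 0.1742, -0.4167)
step 3: ξ=(vx,vy,ωz)=(0.0625, 0.1250, -0.5833), dt=0.5 → body Δ=(0.0399, 0.0571, -0.2917) → world pose (0.1261, 0.2103, -0.7083)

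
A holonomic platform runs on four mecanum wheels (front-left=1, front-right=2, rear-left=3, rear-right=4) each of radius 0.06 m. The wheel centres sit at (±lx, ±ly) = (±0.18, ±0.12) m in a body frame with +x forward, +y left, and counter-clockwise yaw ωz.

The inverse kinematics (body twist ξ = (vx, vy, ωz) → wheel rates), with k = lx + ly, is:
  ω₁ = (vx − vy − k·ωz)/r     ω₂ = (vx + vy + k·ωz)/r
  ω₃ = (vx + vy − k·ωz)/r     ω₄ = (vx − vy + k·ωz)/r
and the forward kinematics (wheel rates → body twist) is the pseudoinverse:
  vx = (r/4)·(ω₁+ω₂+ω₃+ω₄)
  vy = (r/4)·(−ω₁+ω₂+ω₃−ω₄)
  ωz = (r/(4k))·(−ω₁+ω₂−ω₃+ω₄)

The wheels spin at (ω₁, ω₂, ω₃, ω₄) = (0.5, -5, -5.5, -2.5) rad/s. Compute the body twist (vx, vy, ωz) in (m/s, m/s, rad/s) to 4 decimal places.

k = lx + ly = 0.18 + 0.12 = 0.3000
ω₁+ω₂+ω₃+ω₄ = -12.5000  →  vx = (0.06/4)·-12.5000 = -0.1875
−ω₁+ω₂+ω₃−ω₄ = -8.5000  →  vy = (0.06/4)·-8.5000 = -0.1275
−ω₁+ω₂−ω₃+ω₄ = -2.5000  →  ωz = (0.06/1.2000)·-2.5000 = -0.1250

(-0.1875, -0.1275, -0.1250)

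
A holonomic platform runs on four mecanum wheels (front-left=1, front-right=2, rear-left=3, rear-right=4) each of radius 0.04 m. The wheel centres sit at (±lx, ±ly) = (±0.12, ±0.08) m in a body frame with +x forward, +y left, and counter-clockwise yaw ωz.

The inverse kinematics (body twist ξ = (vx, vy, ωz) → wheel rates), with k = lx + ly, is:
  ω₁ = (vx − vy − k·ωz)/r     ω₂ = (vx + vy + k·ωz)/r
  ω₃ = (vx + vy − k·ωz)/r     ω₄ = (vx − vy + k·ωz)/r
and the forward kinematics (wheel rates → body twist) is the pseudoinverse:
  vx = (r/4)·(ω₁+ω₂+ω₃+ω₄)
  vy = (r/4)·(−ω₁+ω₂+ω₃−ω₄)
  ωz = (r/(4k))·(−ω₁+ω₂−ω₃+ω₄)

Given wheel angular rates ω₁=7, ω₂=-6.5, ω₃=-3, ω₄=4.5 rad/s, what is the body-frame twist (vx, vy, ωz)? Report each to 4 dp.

k = lx + ly = 0.12 + 0.08 = 0.2000
ω₁+ω₂+ω₃+ω₄ = 2.0000  →  vx = (0.04/4)·2.0000 = 0.0200
−ω₁+ω₂+ω₃−ω₄ = -21.0000  →  vy = (0.04/4)·-21.0000 = -0.2100
−ω₁+ω₂−ω₃+ω₄ = -6.0000  →  ωz = (0.04/0.8000)·-6.0000 = -0.3000

(0.0200, -0.2100, -0.3000)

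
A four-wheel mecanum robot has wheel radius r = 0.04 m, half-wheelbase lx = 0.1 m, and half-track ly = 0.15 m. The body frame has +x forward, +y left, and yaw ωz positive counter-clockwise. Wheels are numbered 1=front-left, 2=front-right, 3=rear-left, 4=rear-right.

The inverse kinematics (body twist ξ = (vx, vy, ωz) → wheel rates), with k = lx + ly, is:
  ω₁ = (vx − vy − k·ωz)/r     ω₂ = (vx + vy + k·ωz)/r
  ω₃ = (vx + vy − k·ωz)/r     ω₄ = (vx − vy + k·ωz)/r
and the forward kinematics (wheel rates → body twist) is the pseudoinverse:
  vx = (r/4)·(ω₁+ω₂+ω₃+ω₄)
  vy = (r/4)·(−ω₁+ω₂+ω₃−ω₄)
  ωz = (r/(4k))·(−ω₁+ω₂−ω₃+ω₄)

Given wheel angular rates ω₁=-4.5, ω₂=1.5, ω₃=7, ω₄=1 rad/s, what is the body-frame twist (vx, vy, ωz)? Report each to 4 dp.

(0.0500, 0.1200, 0.0000)

k = lx + ly = 0.1 + 0.15 = 0.2500
ω₁+ω₂+ω₃+ω₄ = 5.0000  →  vx = (0.04/4)·5.0000 = 0.0500
−ω₁+ω₂+ω₃−ω₄ = 12.0000  →  vy = (0.04/4)·12.0000 = 0.1200
−ω₁+ω₂−ω₃+ω₄ = 0.0000  →  ωz = (0.04/1.0000)·0.0000 = 0.0000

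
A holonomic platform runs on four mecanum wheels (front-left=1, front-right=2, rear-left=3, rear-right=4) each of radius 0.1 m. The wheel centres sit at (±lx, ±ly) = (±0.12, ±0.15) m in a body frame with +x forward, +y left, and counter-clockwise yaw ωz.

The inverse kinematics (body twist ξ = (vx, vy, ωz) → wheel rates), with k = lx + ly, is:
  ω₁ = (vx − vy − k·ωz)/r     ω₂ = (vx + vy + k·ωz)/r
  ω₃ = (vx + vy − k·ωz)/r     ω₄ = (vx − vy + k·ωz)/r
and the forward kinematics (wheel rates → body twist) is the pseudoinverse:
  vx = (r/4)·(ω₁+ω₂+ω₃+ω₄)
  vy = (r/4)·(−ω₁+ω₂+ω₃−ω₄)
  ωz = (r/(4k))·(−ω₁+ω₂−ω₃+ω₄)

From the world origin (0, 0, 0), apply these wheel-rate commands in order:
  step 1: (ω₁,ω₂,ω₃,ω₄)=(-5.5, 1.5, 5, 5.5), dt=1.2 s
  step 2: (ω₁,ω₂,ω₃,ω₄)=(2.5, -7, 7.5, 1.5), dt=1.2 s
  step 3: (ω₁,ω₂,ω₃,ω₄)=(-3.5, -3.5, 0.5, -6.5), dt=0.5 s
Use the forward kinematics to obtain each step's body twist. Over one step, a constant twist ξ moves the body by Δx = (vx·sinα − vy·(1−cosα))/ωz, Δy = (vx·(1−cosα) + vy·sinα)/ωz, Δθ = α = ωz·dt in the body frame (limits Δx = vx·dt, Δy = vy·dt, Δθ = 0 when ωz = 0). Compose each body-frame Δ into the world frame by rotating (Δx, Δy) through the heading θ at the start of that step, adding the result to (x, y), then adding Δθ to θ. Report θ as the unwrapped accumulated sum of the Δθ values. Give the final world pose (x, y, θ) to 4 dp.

step 1: ξ=(vx,vy,ωz)=(0.1625, 0.1625, 0.6944), dt=1.2 → body Δ=(0.0965, 0.2499, 0.8333) → world pose (0.0965, 0.2499, 0.8333)
step 2: ξ=(vx,vy,ωz)=(0.1125, -0.0875, -1.4352), dt=1.2 → body Δ=(0.0073, -0.1505, -1.7222) → world pose (0.2129, 0.1541, -0.8889)
step 3: ξ=(vx,vy,ωz)=(-0.3250, 0.1750, -0.6481), dt=0.5 → body Δ=(-0.1456, 0.1121, -0.3241) → world pose (0.2081, 0.3378, -1.2130)

(0.2081, 0.3378, -1.2130)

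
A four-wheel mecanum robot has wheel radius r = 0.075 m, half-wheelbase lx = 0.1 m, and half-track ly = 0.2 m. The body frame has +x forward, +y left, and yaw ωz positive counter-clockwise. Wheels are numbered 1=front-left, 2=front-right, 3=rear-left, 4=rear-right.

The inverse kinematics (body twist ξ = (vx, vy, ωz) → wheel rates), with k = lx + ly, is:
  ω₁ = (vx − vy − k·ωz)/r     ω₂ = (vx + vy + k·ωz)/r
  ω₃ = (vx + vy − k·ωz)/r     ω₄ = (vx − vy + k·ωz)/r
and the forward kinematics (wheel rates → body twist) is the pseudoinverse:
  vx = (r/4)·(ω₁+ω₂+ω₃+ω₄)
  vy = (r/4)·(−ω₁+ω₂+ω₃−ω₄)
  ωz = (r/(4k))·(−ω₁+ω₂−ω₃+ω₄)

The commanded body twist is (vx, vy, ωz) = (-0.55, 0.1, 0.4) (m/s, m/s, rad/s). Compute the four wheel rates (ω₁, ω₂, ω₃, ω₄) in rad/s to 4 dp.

k = lx + ly = 0.1 + 0.2 = 0.3000;  k·ωz = 0.3000·0.4 = 0.1200
ω₁ (FL) = (vx − vy − k·ωz)/r = -0.7700/0.075 = -10.2667
ω₂ (FR) = (vx + vy + k·ωz)/r = -0.3300/0.075 = -4.4000
ω₃ (RL) = (vx + vy − k·ωz)/r = -0.5700/0.075 = -7.6000
ω₄ (RR) = (vx − vy + k·ωz)/r = -0.5300/0.075 = -7.0667

(-10.2667, -4.4000, -7.6000, -7.0667)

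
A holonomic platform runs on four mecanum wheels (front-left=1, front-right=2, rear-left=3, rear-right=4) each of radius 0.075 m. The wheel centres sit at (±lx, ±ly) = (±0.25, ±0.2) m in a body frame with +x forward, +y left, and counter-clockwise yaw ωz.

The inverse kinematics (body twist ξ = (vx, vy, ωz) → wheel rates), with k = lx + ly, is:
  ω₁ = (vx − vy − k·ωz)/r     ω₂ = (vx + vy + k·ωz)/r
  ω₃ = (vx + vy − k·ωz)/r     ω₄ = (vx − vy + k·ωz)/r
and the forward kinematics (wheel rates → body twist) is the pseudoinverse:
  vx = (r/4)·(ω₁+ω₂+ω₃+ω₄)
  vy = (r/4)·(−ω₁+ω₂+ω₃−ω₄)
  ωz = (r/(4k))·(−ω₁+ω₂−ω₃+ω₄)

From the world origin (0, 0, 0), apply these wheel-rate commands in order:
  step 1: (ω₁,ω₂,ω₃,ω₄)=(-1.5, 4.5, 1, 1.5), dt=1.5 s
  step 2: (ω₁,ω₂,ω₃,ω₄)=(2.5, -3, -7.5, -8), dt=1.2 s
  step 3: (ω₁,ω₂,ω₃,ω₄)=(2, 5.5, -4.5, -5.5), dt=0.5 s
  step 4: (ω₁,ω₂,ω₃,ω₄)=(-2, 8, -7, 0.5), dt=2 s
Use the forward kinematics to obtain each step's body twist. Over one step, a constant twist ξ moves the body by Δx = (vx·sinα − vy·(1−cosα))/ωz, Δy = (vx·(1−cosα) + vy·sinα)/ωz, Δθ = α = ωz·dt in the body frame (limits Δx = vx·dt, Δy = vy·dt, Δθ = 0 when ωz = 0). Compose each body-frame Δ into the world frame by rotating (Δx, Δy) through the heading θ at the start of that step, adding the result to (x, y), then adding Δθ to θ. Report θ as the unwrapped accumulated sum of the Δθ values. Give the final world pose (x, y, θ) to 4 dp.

step 1: ξ=(vx,vy,ωz)=(0.1031, 0.1031, 0.2708), dt=1.5 → body Δ=(0.1195, 0.1815, 0.4062) → world pose (0.1195, 0.1815, 0.4062)
step 2: ξ=(vx,vy,ωz)=(-0.3000, -0.0938, -0.2500), dt=1.2 → body Δ=(-0.3714, -0.0572, -0.3000) → world pose (-0.1991, -0.0179, 0.1063)
step 3: ξ=(vx,vy,ωz)=(-0.0469, 0.0844, 0.1042), dt=0.5 → body Δ=(-0.0245, 0.0416, 0.0521) → world pose (-0.2279, 0.0209, 0.1583)
step 4: ξ=(vx,vy,ωz)=(-0.0094, 0.0469, 0.7292), dt=2.0 → body Δ=(-0.0698, 0.0525, 1.4583) → world pose (-0.3051, 0.0617, 1.6167)

(-0.3051, 0.0617, 1.6167)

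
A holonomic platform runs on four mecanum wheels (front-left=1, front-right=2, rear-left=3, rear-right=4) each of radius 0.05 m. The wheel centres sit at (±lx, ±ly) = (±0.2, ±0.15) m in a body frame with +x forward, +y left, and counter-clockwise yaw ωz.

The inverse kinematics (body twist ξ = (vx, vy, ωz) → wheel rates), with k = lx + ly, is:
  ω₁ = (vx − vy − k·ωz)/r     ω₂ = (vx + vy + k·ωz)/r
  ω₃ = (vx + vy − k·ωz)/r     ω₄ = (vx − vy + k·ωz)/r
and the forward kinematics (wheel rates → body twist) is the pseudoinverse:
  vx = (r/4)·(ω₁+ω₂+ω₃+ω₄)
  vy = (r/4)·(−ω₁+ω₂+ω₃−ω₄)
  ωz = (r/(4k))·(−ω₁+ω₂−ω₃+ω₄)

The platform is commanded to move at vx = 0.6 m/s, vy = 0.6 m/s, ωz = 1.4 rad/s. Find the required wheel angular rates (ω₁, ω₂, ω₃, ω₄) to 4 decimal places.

(-9.8000, 33.8000, 14.2000, 9.8000)

k = lx + ly = 0.2 + 0.15 = 0.3500;  k·ωz = 0.3500·1.4 = 0.4900
ω₁ (FL) = (vx − vy − k·ωz)/r = -0.4900/0.05 = -9.8000
ω₂ (FR) = (vx + vy + k·ωz)/r = 1.6900/0.05 = 33.8000
ω₃ (RL) = (vx + vy − k·ωz)/r = 0.7100/0.05 = 14.2000
ω₄ (RR) = (vx − vy + k·ωz)/r = 0.4900/0.05 = 9.8000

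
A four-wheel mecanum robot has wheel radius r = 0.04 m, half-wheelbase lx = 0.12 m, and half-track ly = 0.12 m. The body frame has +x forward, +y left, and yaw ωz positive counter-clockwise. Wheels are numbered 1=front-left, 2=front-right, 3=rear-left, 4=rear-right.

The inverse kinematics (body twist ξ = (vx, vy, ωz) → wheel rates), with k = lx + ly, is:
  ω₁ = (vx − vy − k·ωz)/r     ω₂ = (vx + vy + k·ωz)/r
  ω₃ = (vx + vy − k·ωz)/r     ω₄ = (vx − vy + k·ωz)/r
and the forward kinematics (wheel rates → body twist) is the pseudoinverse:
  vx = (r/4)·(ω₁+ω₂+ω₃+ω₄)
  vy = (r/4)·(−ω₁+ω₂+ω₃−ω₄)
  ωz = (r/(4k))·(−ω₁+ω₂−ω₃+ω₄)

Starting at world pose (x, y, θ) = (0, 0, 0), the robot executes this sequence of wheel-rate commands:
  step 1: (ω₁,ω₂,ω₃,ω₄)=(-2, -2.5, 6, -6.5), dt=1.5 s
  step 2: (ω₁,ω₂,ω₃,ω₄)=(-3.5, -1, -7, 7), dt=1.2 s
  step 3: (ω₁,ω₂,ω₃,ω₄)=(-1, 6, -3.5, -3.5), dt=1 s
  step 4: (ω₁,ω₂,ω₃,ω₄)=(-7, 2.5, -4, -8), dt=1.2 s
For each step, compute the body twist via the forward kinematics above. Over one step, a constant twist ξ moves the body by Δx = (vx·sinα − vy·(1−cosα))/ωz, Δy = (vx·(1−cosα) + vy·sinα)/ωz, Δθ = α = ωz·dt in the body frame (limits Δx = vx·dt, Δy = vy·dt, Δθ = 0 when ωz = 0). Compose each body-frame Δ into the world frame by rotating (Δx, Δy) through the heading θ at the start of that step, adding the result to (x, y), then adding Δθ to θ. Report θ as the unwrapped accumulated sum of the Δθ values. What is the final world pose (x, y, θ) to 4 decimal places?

(-0.3765, 0.2139, 0.5792)

step 1: ξ=(vx,vy,ωz)=(-0.0500, 0.1200, -0.5417), dt=1.5 → body Δ=(0.0022, 0.1897, -0.8125) → world pose (0.0022, 0.1897, -0.8125)
step 2: ξ=(vx,vy,ωz)=(-0.0450, -0.1150, 0.6875), dt=1.2 → body Δ=(0.0057, -0.1439, 0.8250) → world pose (-0.0984, 0.0866, 0.0125)
step 3: ξ=(vx,vy,ωz)=(-0.0200, 0.0700, 0.2917), dt=1.0 → body Δ=(-0.0299, 0.0661, 0.2917) → world pose (-0.1291, 0.1523, 0.3042)
step 4: ξ=(vx,vy,ωz)=(-0.1650, 0.1350, 0.2292), dt=1.2 → body Δ=(-0.2176, 0.1329, 0.2750) → world pose (-0.3765, 0.2139, 0.5792)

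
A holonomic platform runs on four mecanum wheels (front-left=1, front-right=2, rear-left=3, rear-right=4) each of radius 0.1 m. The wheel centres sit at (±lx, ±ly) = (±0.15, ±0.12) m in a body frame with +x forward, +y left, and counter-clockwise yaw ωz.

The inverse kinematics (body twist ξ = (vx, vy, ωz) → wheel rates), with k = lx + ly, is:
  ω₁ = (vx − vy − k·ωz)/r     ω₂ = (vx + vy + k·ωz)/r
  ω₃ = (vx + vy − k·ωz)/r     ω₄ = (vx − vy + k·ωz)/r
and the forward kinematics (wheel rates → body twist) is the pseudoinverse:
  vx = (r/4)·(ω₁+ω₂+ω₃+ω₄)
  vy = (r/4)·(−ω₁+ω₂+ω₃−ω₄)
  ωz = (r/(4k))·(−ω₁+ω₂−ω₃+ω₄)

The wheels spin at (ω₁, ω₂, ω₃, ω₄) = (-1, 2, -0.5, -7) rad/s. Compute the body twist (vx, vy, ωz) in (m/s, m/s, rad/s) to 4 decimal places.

k = lx + ly = 0.15 + 0.12 = 0.2700
ω₁+ω₂+ω₃+ω₄ = -6.5000  →  vx = (0.1/4)·-6.5000 = -0.1625
−ω₁+ω₂+ω₃−ω₄ = 9.5000  →  vy = (0.1/4)·9.5000 = 0.2375
−ω₁+ω₂−ω₃+ω₄ = -3.5000  →  ωz = (0.1/1.0800)·-3.5000 = -0.3241

(-0.1625, 0.2375, -0.3241)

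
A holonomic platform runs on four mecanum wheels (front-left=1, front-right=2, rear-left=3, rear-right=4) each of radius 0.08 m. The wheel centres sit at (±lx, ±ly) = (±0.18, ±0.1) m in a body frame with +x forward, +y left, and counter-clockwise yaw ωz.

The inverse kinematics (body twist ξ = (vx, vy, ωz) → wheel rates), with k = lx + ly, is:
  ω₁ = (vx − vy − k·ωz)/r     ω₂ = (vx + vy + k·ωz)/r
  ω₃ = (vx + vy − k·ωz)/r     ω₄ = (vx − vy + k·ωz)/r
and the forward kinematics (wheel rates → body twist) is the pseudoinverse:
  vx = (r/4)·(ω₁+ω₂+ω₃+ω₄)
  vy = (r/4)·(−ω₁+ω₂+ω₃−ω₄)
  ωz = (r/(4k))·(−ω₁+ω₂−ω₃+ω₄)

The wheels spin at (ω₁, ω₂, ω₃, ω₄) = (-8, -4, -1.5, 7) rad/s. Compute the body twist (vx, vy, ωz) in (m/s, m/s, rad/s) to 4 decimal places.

k = lx + ly = 0.18 + 0.1 = 0.2800
ω₁+ω₂+ω₃+ω₄ = -6.5000  →  vx = (0.08/4)·-6.5000 = -0.1300
−ω₁+ω₂+ω₃−ω₄ = -4.5000  →  vy = (0.08/4)·-4.5000 = -0.0900
−ω₁+ω₂−ω₃+ω₄ = 12.5000  →  ωz = (0.08/1.1200)·12.5000 = 0.8929

(-0.1300, -0.0900, 0.8929)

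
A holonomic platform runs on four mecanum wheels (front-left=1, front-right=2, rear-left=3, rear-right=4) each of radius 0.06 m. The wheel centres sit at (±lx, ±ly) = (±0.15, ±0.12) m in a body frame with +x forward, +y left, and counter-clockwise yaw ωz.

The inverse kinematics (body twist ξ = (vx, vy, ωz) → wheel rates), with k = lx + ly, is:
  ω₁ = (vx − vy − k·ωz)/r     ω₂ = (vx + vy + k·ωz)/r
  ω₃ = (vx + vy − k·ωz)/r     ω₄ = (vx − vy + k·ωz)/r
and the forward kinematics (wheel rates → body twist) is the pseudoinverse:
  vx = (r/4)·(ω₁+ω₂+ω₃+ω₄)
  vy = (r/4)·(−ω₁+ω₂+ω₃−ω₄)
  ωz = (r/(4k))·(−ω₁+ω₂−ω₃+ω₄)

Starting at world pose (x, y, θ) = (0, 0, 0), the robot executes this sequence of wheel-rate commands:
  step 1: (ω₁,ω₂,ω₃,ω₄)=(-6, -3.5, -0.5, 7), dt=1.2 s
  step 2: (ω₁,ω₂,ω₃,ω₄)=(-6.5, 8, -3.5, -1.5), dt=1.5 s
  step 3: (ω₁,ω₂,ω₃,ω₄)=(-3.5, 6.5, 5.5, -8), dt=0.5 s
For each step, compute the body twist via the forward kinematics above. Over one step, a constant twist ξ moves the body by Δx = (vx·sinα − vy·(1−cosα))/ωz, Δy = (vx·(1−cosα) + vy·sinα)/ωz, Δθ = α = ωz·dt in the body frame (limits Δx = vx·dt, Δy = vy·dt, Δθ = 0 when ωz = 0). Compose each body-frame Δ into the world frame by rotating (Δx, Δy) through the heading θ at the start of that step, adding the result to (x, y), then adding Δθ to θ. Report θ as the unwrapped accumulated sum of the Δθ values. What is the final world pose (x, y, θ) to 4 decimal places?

step 1: ξ=(vx,vy,ωz)=(-0.0450, -0.0750, 0.5556), dt=1.2 → body Δ=(-0.0212, -0.1008, 0.6667) → world pose (-0.0212, -0.1008, 0.6667)
step 2: ξ=(vx,vy,ωz)=(-0.0525, 0.1875, 0.9167), dt=1.5 → body Δ=(-0.2209, 0.1545, 1.3750) → world pose (-0.2904, -0.1160, 2.0417)
step 3: ξ=(vx,vy,ωz)=(0.0075, 0.3525, -0.1944), dt=0.5 → body Δ=(0.0123, 0.1758, -0.0972) → world pose (-0.4526, -0.1848, 1.9444)

(-0.4526, -0.1848, 1.9444)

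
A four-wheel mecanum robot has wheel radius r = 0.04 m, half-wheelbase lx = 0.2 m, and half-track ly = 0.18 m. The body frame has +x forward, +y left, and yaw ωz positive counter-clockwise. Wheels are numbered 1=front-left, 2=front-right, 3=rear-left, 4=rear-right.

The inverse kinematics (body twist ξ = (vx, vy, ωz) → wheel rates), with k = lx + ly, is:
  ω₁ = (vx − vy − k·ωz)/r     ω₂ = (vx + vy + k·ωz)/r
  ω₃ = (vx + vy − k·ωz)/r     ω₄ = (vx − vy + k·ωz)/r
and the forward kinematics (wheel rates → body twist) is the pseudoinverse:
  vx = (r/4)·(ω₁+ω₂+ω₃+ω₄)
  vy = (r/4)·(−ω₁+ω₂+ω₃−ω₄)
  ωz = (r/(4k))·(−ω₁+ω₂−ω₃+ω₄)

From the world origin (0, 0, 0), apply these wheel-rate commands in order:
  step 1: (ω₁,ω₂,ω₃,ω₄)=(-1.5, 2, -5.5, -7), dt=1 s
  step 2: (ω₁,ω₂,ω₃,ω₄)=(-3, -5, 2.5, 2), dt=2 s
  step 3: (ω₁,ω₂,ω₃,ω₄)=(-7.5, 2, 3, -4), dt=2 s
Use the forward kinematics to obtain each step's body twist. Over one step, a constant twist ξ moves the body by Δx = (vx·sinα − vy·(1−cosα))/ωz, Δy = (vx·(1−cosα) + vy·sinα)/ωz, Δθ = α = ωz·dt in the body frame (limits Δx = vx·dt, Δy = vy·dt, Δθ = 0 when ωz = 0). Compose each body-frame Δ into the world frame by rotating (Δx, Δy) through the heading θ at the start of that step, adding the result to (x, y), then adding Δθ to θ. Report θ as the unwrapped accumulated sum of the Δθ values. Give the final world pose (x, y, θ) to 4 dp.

step 1: ξ=(vx,vy,ωz)=(-0.1200, 0.0500, 0.0526), dt=1.0 → body Δ=(-0.1213, 0.0468, 0.0526) → world pose (-0.1213, 0.0468, 0.0526)
step 2: ξ=(vx,vy,ωz)=(-0.0350, -0.0150, -0.0658), dt=2.0 → body Δ=(-0.0718, -0.0253, -0.1316) → world pose (-0.1916, 0.0178, -0.0789)
step 3: ξ=(vx,vy,ωz)=(-0.0650, 0.1650, 0.0658), dt=2.0 → body Δ=(-0.1513, 0.3205, 0.1316) → world pose (-0.3172, 0.3492, 0.0526)

(-0.3172, 0.3492, 0.0526)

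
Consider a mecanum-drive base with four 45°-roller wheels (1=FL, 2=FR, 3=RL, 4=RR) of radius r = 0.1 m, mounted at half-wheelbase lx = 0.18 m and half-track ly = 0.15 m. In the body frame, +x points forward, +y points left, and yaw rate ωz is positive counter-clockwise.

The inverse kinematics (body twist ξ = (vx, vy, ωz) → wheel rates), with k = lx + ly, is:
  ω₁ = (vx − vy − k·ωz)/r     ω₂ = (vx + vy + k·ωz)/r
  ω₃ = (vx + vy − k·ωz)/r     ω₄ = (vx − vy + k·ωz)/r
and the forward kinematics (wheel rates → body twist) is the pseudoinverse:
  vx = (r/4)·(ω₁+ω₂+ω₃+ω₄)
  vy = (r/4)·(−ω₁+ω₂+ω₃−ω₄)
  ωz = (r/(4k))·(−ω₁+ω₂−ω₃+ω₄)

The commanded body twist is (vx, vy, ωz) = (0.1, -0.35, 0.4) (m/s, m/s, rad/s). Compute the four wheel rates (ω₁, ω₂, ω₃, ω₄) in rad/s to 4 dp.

k = lx + ly = 0.18 + 0.15 = 0.3300;  k·ωz = 0.3300·0.4 = 0.1320
ω₁ (FL) = (vx − vy − k·ωz)/r = 0.3180/0.1 = 3.1800
ω₂ (FR) = (vx + vy + k·ωz)/r = -0.1180/0.1 = -1.1800
ω₃ (RL) = (vx + vy − k·ωz)/r = -0.3820/0.1 = -3.8200
ω₄ (RR) = (vx − vy + k·ωz)/r = 0.5820/0.1 = 5.8200

(3.1800, -1.1800, -3.8200, 5.8200)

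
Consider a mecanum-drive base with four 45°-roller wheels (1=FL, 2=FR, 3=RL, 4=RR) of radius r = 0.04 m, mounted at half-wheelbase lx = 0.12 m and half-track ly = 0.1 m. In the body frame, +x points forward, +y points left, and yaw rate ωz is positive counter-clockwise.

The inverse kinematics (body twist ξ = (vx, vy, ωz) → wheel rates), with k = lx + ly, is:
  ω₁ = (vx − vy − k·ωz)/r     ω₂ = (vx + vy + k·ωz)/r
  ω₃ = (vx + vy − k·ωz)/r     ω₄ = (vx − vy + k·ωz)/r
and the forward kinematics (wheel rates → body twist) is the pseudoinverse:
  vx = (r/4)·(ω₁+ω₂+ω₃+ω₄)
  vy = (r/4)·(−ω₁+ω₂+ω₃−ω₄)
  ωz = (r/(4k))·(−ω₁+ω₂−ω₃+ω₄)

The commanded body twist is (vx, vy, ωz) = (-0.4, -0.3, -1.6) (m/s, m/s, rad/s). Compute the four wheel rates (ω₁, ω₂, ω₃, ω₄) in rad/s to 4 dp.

(6.3000, -26.3000, -8.7000, -11.3000)

k = lx + ly = 0.12 + 0.1 = 0.2200;  k·ωz = 0.2200·-1.6 = -0.3520
ω₁ (FL) = (vx − vy − k·ωz)/r = 0.2520/0.04 = 6.3000
ω₂ (FR) = (vx + vy + k·ωz)/r = -1.0520/0.04 = -26.3000
ω₃ (RL) = (vx + vy − k·ωz)/r = -0.3480/0.04 = -8.7000
ω₄ (RR) = (vx − vy + k·ωz)/r = -0.4520/0.04 = -11.3000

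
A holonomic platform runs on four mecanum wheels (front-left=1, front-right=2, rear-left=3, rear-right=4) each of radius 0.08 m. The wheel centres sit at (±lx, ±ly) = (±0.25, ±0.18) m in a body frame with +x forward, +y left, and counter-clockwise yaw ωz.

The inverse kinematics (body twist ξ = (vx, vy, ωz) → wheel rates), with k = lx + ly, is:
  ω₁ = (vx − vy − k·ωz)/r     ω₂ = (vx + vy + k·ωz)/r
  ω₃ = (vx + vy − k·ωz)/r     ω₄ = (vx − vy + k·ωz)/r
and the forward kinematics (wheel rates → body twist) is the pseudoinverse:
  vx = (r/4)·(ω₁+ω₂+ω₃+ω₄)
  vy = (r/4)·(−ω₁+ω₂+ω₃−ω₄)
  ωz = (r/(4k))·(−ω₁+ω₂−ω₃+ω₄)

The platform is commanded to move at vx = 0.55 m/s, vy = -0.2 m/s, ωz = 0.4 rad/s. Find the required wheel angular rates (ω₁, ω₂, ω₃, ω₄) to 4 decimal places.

(7.2250, 6.5250, 2.2250, 11.5250)

k = lx + ly = 0.25 + 0.18 = 0.4300;  k·ωz = 0.4300·0.4 = 0.1720
ω₁ (FL) = (vx − vy − k·ωz)/r = 0.5780/0.08 = 7.2250
ω₂ (FR) = (vx + vy + k·ωz)/r = 0.5220/0.08 = 6.5250
ω₃ (RL) = (vx + vy − k·ωz)/r = 0.1780/0.08 = 2.2250
ω₄ (RR) = (vx − vy + k·ωz)/r = 0.9220/0.08 = 11.5250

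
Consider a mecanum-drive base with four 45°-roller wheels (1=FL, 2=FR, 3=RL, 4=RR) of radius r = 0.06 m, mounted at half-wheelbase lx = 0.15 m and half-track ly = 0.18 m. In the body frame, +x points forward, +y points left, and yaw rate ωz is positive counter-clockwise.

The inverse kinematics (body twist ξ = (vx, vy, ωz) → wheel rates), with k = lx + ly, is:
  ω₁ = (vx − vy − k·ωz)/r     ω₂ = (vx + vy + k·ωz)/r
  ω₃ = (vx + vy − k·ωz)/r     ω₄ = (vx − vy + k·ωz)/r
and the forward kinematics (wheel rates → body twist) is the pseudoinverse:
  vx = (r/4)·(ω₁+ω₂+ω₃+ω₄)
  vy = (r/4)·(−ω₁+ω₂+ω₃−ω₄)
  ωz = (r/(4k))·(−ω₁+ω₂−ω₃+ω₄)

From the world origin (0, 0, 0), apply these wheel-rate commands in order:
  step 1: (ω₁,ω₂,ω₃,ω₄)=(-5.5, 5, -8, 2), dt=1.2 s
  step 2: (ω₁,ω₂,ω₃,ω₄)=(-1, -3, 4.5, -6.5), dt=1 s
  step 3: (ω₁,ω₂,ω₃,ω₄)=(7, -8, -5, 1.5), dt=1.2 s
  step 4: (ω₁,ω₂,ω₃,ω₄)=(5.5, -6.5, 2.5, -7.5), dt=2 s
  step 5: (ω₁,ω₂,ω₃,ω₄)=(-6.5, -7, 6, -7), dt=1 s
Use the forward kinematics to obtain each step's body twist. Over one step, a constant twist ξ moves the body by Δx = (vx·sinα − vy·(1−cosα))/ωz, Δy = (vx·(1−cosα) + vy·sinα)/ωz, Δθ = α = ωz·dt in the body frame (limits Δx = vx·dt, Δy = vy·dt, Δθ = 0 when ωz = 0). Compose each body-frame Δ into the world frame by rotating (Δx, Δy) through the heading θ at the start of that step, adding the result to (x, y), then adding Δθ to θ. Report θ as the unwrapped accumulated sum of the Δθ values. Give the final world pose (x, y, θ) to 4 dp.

(-0.0743, -0.2718, -2.5500)

step 1: ξ=(vx,vy,ωz)=(-0.0975, 0.0075, 0.9318), dt=1.2 → body Δ=(-0.0986, -0.0516, 1.1182) → world pose (-0.0986, -0.0516, 1.1182)
step 2: ξ=(vx,vy,ωz)=(-0.0900, 0.1350, -0.5909), dt=1.0 → body Δ=(-0.0461, 0.1531, -0.5909) → world pose (-0.2565, -0.0262, 0.5273)
step 3: ξ=(vx,vy,ωz)=(-0.0675, -0.3225, -0.3864), dt=1.2 → body Δ=(-0.1662, -0.3548, -0.4636) → world pose (-0.2216, -0.4165, 0.0636)
step 4: ξ=(vx,vy,ωz)=(-0.0900, -0.0300, -1.0000), dt=2.0 → body Δ=(-0.1243, 0.1002, -2.0000) → world pose (-0.3520, -0.3244, -1.9364)
step 5: ξ=(vx,vy,ωz)=(-0.2175, 0.1875, -0.6136), dt=1.0 → body Δ=(-0.1484, 0.2406, -0.6136) → world pose (-0.0743, -0.2718, -2.5500)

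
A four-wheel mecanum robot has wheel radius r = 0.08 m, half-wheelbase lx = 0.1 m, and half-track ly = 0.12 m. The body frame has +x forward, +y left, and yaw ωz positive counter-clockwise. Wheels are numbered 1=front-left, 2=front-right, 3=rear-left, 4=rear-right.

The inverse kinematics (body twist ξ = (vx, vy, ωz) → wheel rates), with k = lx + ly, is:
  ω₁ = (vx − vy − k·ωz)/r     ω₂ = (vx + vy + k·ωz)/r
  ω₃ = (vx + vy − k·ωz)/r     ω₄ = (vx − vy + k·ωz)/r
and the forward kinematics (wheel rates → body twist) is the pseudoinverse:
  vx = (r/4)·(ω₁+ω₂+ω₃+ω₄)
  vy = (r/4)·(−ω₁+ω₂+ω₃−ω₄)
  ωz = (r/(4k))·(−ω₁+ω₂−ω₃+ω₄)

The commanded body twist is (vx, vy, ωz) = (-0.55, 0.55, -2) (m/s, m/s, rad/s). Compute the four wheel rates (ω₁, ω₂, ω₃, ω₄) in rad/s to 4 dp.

(-8.2500, -5.5000, 5.5000, -19.2500)

k = lx + ly = 0.1 + 0.12 = 0.2200;  k·ωz = 0.2200·-2 = -0.4400
ω₁ (FL) = (vx − vy − k·ωz)/r = -0.6600/0.08 = -8.2500
ω₂ (FR) = (vx + vy + k·ωz)/r = -0.4400/0.08 = -5.5000
ω₃ (RL) = (vx + vy − k·ωz)/r = 0.4400/0.08 = 5.5000
ω₄ (RR) = (vx − vy + k·ωz)/r = -1.5400/0.08 = -19.2500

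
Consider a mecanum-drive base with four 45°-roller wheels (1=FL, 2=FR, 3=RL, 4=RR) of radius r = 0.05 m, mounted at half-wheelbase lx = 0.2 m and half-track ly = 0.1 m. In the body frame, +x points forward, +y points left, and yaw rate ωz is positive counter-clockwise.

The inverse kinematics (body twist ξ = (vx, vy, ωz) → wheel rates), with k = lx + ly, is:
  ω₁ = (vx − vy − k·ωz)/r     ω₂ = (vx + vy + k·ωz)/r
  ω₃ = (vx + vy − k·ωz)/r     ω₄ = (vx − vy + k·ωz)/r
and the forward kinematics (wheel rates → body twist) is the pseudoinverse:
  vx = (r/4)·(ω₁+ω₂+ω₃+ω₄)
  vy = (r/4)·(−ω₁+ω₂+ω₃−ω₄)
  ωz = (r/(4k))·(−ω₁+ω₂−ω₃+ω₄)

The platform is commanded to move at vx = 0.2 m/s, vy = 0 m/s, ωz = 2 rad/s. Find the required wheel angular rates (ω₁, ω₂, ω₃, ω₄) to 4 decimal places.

(-8.0000, 16.0000, -8.0000, 16.0000)

k = lx + ly = 0.2 + 0.1 = 0.3000;  k·ωz = 0.3000·2 = 0.6000
ω₁ (FL) = (vx − vy − k·ωz)/r = -0.4000/0.05 = -8.0000
ω₂ (FR) = (vx + vy + k·ωz)/r = 0.8000/0.05 = 16.0000
ω₃ (RL) = (vx + vy − k·ωz)/r = -0.4000/0.05 = -8.0000
ω₄ (RR) = (vx − vy + k·ωz)/r = 0.8000/0.05 = 16.0000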